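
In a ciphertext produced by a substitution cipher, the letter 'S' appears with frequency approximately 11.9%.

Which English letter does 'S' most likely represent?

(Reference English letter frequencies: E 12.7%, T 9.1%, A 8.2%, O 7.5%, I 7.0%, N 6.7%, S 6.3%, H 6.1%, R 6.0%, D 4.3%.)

Step 1: The observed frequency is 11.9%.
Step 2: Compare with English frequencies:
  E: 12.7% (difference: 0.8%) <-- closest
  T: 9.1% (difference: 2.8%)
  A: 8.2% (difference: 3.7%)
  O: 7.5% (difference: 4.4%)
  I: 7.0% (difference: 4.9%)
  N: 6.7% (difference: 5.2%)
  S: 6.3% (difference: 5.6%)
  H: 6.1% (difference: 5.8%)
  R: 6.0% (difference: 5.9%)
  D: 4.3% (difference: 7.6%)
Step 3: 'S' most likely represents 'E' (frequency 12.7%).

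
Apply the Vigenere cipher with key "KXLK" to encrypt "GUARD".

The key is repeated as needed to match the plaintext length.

Step 1: Repeat key to match plaintext length:
  Plaintext: GUARD
  Key:       KXLKK
Step 2: Encrypt each letter:
  G(6) + K(10) = (6+10) mod 26 = 16 = Q
  U(20) + X(23) = (20+23) mod 26 = 17 = R
  A(0) + L(11) = (0+11) mod 26 = 11 = L
  R(17) + K(10) = (17+10) mod 26 = 1 = B
  D(3) + K(10) = (3+10) mod 26 = 13 = N
Ciphertext: QRLBN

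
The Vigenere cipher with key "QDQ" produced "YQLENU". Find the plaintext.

Step 1: Extend key: QDQQDQ
Step 2: Decrypt each letter (c - k) mod 26:
  Y(24) - Q(16) = (24-16) mod 26 = 8 = I
  Q(16) - D(3) = (16-3) mod 26 = 13 = N
  L(11) - Q(16) = (11-16) mod 26 = 21 = V
  E(4) - Q(16) = (4-16) mod 26 = 14 = O
  N(13) - D(3) = (13-3) mod 26 = 10 = K
  U(20) - Q(16) = (20-16) mod 26 = 4 = E
Plaintext: INVOKE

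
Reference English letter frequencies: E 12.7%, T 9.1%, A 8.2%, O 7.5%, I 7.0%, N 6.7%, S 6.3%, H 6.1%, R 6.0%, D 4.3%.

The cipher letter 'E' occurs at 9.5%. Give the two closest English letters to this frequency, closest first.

Step 1: Observed frequency of 'E' is 9.5%.
Step 2: Compute distances to each reference frequency and sort:
  T (9.1%): difference = 0.4% <-- BEST
  A (8.2%): difference = 1.3% <-- RUNNER-UP
  O (7.5%): difference = 2.0%
  I (7.0%): difference = 2.5%
  N (6.7%): difference = 2.8%
Step 3: Most likely is 'T' (9.1%, diff 0.4%); second most likely is 'A' (8.2%, diff 1.3%).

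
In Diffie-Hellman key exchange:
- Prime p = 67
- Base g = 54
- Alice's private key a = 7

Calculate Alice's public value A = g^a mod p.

Step 1: A = g^a mod p = 54^7 mod 67.
  54^1 mod 67 = 54
  54^2 mod 67 = (54 * 54) mod 67 = 35
  54^3 mod 67 = (35 * 54) mod 67 = 14
  54^4 mod 67 = (14 * 54) mod 67 = 19
  54^5 mod 67 = (19 * 54) mod 67 = 21
  54^6 mod 67 = (21 * 54) mod 67 = 62
  54^7 mod 67 = (62 * 54) mod 67 = 65
Result: A = 65.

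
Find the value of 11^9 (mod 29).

Step 1: Compute 11^9 mod 29 step by step, reducing modulo 29 at each step.
  11^1 mod 29 = 11
  11^2 mod 29 = (11 * 11) mod 29 = 5
  11^3 mod 29 = (5 * 11) mod 29 = 26
  11^4 mod 29 = (26 * 11) mod 29 = 25
  11^5 mod 29 = (25 * 11) mod 29 = 14
  11^6 mod 29 = (14 * 11) mod 29 = 9
  11^7 mod 29 = (9 * 11) mod 29 = 12
  11^8 mod 29 = (12 * 11) mod 29 = 16
  11^9 mod 29 = (16 * 11) mod 29 = 2
Step 2: Result = 2.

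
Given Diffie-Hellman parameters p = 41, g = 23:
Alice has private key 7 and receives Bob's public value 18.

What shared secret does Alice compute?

Step 1: s = B^a mod p = 18^7 mod 41.
  18^1 mod 41 = 18
  18^2 mod 41 = (18 * 18) mod 41 = 37
  18^3 mod 41 = (37 * 18) mod 41 = 10
  18^4 mod 41 = (10 * 18) mod 41 = 16
  18^5 mod 41 = (16 * 18) mod 41 = 1
  18^6 mod 41 = (1 * 18) mod 41 = 18
  18^7 mod 41 = (18 * 18) mod 41 = 37
Result: shared secret = 37.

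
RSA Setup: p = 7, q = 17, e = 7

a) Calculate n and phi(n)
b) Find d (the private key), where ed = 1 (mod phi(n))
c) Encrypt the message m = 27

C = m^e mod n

Step 1: n = 7 * 17 = 119.
Step 2: phi(n) = (7-1)(17-1) = 6 * 16 = 96.
Step 3: Find d = 7^(-1) mod 96 = 55.
  Verify: 7 * 55 = 385 = 1 (mod 96).
Step 4: C = 27^7 mod 119 = 90.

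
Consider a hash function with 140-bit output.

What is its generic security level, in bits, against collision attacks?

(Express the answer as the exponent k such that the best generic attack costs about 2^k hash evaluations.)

Step 1: The hash has a 140-bit output.
Step 2: Collision resistance means it should be infeasible to find any x != y with h(x) = h(y).
By the birthday bound, a generic collision search succeeds after about sqrt(2^140) = 2^(140/2) = 2^70 evaluations.
Step 3: Security level = 70 bits.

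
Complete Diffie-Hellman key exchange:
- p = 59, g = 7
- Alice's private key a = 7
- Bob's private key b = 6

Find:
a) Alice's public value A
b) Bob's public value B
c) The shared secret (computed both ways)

Step 1: A = g^a mod p = 7^7 mod 59 = 21.
Step 2: B = g^b mod p = 7^6 mod 59 = 3.
Step 3: Alice computes s = B^a mod p = 3^7 mod 59 = 4.
Step 4: Bob computes s = A^b mod p = 21^6 mod 59 = 4.
Both sides agree: shared secret = 4.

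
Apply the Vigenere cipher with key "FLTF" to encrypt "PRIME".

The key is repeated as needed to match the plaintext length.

Step 1: Repeat key to match plaintext length:
  Plaintext: PRIME
  Key:       FLTFF
Step 2: Encrypt each letter:
  P(15) + F(5) = (15+5) mod 26 = 20 = U
  R(17) + L(11) = (17+11) mod 26 = 2 = C
  I(8) + T(19) = (8+19) mod 26 = 1 = B
  M(12) + F(5) = (12+5) mod 26 = 17 = R
  E(4) + F(5) = (4+5) mod 26 = 9 = J
Ciphertext: UCBRJ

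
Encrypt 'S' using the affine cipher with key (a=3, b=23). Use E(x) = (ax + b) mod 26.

Step 1: Convert 'S' to number: x = 18.
Step 2: E(18) = (3 * 18 + 23) mod 26 = 77 mod 26 = 25.
Step 3: Convert 25 back to letter: Z.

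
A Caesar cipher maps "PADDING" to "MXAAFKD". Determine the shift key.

Step 1: Compare first letters: P (position 15) -> M (position 12).
Step 2: Shift = (12 - 15) mod 26 = 23.
The shift value is 23.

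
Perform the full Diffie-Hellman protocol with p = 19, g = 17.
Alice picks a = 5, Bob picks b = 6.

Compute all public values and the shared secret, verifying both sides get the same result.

Step 1: A = g^a mod p = 17^5 mod 19 = 6.
Step 2: B = g^b mod p = 17^6 mod 19 = 7.
Step 3: Alice computes s = B^a mod p = 7^5 mod 19 = 11.
Step 4: Bob computes s = A^b mod p = 6^6 mod 19 = 11.
Both sides agree: shared secret = 11.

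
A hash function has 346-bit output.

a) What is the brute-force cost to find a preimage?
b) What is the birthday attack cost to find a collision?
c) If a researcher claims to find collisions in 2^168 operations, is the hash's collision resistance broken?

Step 1: Preimage resistance requires brute-force of 2^346 operations.
Step 2: Collision resistance (birthday bound) = 2^(346/2) = 2^173.
Step 3: The claimed attack costs 2^168 operations.
Step 4: Since 2^168 < 2^173, the claimed attack beats the generic birthday bound, so collision resistance is broken.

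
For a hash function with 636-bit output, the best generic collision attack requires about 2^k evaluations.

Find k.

Step 1: The hash has a 636-bit output.
Step 2: Collision resistance means it should be infeasible to find any x != y with h(x) = h(y).
By the birthday bound, a generic collision search succeeds after about sqrt(2^636) = 2^(636/2) = 2^318 evaluations.
Step 3: Security level = 318 bits.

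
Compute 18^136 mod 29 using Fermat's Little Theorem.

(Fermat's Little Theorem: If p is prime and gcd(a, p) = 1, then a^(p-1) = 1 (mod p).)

Step 1: Since 29 is prime, by Fermat's Little Theorem: 18^28 = 1 (mod 29).
Step 2: Reduce exponent: 136 mod 28 = 24.
Step 3: So 18^136 = 18^24 (mod 29).
Step 4: 18^24 mod 29 = 7.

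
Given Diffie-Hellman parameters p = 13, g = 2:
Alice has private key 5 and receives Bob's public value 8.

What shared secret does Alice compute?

Step 1: s = B^a mod p = 8^5 mod 13.
  8^1 mod 13 = 8
  8^2 mod 13 = (8 * 8) mod 13 = 12
  8^3 mod 13 = (12 * 8) mod 13 = 5
  8^4 mod 13 = (5 * 8) mod 13 = 1
  8^5 mod 13 = (1 * 8) mod 13 = 8
Result: shared secret = 8.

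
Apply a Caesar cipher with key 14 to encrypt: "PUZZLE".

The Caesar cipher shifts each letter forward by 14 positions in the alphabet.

Step 1: For each letter, shift forward by 14 positions (mod 26).
  P (position 15) -> position (15+14) mod 26 = 3 -> D
  U (position 20) -> position (20+14) mod 26 = 8 -> I
  Z (position 25) -> position (25+14) mod 26 = 13 -> N
  Z (position 25) -> position (25+14) mod 26 = 13 -> N
  L (position 11) -> position (11+14) mod 26 = 25 -> Z
  E (position 4) -> position (4+14) mod 26 = 18 -> S
Result: DINNZS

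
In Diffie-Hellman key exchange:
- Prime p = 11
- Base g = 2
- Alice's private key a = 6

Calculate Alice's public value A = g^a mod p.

Step 1: A = g^a mod p = 2^6 mod 11.
  2^1 mod 11 = 2
  2^2 mod 11 = (2 * 2) mod 11 = 4
  2^3 mod 11 = (4 * 2) mod 11 = 8
  2^4 mod 11 = (8 * 2) mod 11 = 5
  2^5 mod 11 = (5 * 2) mod 11 = 10
  2^6 mod 11 = (10 * 2) mod 11 = 9
Result: A = 9.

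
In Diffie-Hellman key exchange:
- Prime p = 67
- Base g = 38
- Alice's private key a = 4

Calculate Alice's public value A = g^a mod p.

Step 1: A = g^a mod p = 38^4 mod 67.
  38^1 mod 67 = 38
  38^2 mod 67 = (38 * 38) mod 67 = 37
  38^3 mod 67 = (37 * 38) mod 67 = 66
  38^4 mod 67 = (66 * 38) mod 67 = 29
Result: A = 29.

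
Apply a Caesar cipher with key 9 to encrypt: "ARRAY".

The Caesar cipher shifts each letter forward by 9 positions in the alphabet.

Step 1: For each letter, shift forward by 9 positions (mod 26).
  A (position 0) -> position (0+9) mod 26 = 9 -> J
  R (position 17) -> position (17+9) mod 26 = 0 -> A
  R (position 17) -> position (17+9) mod 26 = 0 -> A
  A (position 0) -> position (0+9) mod 26 = 9 -> J
  Y (position 24) -> position (24+9) mod 26 = 7 -> H
Result: JAAJH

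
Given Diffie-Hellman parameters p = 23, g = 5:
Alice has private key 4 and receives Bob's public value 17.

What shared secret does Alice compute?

Step 1: s = B^a mod p = 17^4 mod 23.
  17^1 mod 23 = 17
  17^2 mod 23 = (17 * 17) mod 23 = 13
  17^3 mod 23 = (13 * 17) mod 23 = 14
  17^4 mod 23 = (14 * 17) mod 23 = 8
Result: shared secret = 8.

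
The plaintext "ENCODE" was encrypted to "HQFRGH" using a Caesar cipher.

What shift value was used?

Step 1: Compare first letters: E (position 4) -> H (position 7).
Step 2: Shift = (7 - 4) mod 26 = 3.
The shift value is 3.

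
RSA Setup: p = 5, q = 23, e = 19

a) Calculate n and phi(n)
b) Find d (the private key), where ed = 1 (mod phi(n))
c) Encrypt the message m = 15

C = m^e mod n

Step 1: n = 5 * 23 = 115.
Step 2: phi(n) = (5-1)(23-1) = 4 * 22 = 88.
Step 3: Find d = 19^(-1) mod 88 = 51.
  Verify: 19 * 51 = 969 = 1 (mod 88).
Step 4: C = 15^19 mod 115 = 65.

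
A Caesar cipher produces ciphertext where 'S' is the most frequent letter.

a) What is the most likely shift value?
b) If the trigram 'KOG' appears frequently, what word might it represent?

Step 1: In English, 'E' is the most frequent letter (12.7%).
Step 2: The most frequent ciphertext letter is 'S' (position 18).
Step 3: Shift = (18 - 4) mod 26 = 14.
Step 4: Decrypt 'KOG' by shifting back 14:
  K -> W
  O -> A
  G -> S
Step 5: 'KOG' decrypts to 'WAS'.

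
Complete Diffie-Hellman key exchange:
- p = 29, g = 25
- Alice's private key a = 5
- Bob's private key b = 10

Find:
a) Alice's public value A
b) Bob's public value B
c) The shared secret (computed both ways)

Step 1: A = g^a mod p = 25^5 mod 29 = 20.
Step 2: B = g^b mod p = 25^10 mod 29 = 23.
Step 3: Alice computes s = B^a mod p = 23^5 mod 29 = 25.
Step 4: Bob computes s = A^b mod p = 20^10 mod 29 = 25.
Both sides agree: shared secret = 25.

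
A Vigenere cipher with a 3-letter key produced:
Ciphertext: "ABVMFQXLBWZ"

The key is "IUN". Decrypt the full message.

Step 1: Key 'IUN' has length 3. Extended key: IUNIUNIUNIU
Step 2: Decrypt each position:
  A(0) - I(8) = 18 = S
  B(1) - U(20) = 7 = H
  V(21) - N(13) = 8 = I
  M(12) - I(8) = 4 = E
  F(5) - U(20) = 11 = L
  Q(16) - N(13) = 3 = D
  X(23) - I(8) = 15 = P
  L(11) - U(20) = 17 = R
  B(1) - N(13) = 14 = O
  W(22) - I(8) = 14 = O
  Z(25) - U(20) = 5 = F
Plaintext: SHIELDPROOF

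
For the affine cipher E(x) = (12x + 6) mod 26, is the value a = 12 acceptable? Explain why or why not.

Step 1: Compute gcd(12, 26).
Step 2: gcd(12, 26) = 2.
Since gcd = 2 != 1, 12 shares a common factor with 26, so it cannot be used.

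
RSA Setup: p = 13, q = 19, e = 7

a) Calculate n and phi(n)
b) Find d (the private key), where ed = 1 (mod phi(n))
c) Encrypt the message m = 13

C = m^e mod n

Step 1: n = 13 * 19 = 247.
Step 2: phi(n) = (13-1)(19-1) = 12 * 18 = 216.
Step 3: Find d = 7^(-1) mod 216 = 31.
  Verify: 7 * 31 = 217 = 1 (mod 216).
Step 4: C = 13^7 mod 247 = 143.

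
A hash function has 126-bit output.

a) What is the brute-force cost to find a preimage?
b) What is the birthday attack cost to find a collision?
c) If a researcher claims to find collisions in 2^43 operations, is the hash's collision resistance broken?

Step 1: Preimage resistance requires brute-force of 2^126 operations.
Step 2: Collision resistance (birthday bound) = 2^(126/2) = 2^63.
Step 3: The claimed attack costs 2^43 operations.
Step 4: Since 2^43 < 2^63, the claimed attack beats the generic birthday bound, so collision resistance is broken.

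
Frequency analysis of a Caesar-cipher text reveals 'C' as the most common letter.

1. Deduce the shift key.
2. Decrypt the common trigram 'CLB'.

Step 1: In English, 'E' is the most frequent letter (12.7%).
Step 2: The most frequent ciphertext letter is 'C' (position 2).
Step 3: Shift = (2 - 4) mod 26 = 24.
Step 4: Decrypt 'CLB' by shifting back 24:
  C -> E
  L -> N
  B -> D
Step 5: 'CLB' decrypts to 'END'.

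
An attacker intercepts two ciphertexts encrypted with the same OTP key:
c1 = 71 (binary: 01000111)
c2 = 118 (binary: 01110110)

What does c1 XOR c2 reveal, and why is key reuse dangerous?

Step 1: c1 XOR c2 = (m1 XOR k) XOR (m2 XOR k).
Step 2: By XOR associativity/commutativity: = m1 XOR m2 XOR k XOR k = m1 XOR m2.
Step 3: 01000111 XOR 01110110 = 00110001 = 49.
Step 4: The key cancels out! An attacker learns m1 XOR m2 = 49, revealing the relationship between plaintexts.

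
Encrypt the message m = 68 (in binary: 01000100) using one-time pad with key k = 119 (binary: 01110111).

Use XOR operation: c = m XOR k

Step 1: Write out the XOR operation bit by bit:
  Message: 01000100
  Key:     01110111
  XOR:     00110011
Step 2: Convert to decimal: 00110011 = 51.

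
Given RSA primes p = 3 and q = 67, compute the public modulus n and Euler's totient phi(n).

Step 1: n = p * q = 3 * 67 = 201.
Step 2: phi(n) = (p-1)(q-1) = 2 * 66 = 132.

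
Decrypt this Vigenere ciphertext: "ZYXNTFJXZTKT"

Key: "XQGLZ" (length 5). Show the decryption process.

Step 1: Key 'XQGLZ' has length 5. Extended key: XQGLZXQGLZXQ
Step 2: Decrypt each position:
  Z(25) - X(23) = 2 = C
  Y(24) - Q(16) = 8 = I
  X(23) - G(6) = 17 = R
  N(13) - L(11) = 2 = C
  T(19) - Z(25) = 20 = U
  F(5) - X(23) = 8 = I
  J(9) - Q(16) = 19 = T
  X(23) - G(6) = 17 = R
  Z(25) - L(11) = 14 = O
  T(19) - Z(25) = 20 = U
  K(10) - X(23) = 13 = N
  T(19) - Q(16) = 3 = D
Plaintext: CIRCUITROUND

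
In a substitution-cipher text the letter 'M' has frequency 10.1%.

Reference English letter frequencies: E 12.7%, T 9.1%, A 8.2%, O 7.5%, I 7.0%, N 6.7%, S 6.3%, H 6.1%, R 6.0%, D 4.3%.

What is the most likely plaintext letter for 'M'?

Step 1: The observed frequency is 10.1%.
Step 2: Compare with English frequencies:
  E: 12.7% (difference: 2.6%)
  T: 9.1% (difference: 1.0%) <-- closest
  A: 8.2% (difference: 1.9%)
  O: 7.5% (difference: 2.6%)
  I: 7.0% (difference: 3.1%)
  N: 6.7% (difference: 3.4%)
  S: 6.3% (difference: 3.8%)
  H: 6.1% (difference: 4.0%)
  R: 6.0% (difference: 4.1%)
  D: 4.3% (difference: 5.8%)
Step 3: 'M' most likely represents 'T' (frequency 9.1%).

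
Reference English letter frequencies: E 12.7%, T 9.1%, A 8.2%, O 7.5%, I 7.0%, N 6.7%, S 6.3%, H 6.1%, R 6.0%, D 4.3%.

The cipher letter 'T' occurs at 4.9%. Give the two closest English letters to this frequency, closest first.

Step 1: Observed frequency of 'T' is 4.9%.
Step 2: Compute distances to each reference frequency and sort:
  D (4.3%): difference = 0.6% <-- BEST
  R (6.0%): difference = 1.1% <-- RUNNER-UP
  H (6.1%): difference = 1.2%
  S (6.3%): difference = 1.4%
  N (6.7%): difference = 1.8%
Step 3: Most likely is 'D' (4.3%, diff 0.6%); second most likely is 'R' (6.0%, diff 1.1%).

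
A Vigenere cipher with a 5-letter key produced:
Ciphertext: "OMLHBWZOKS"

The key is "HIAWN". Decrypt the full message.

Step 1: Key 'HIAWN' has length 5. Extended key: HIAWNHIAWN
Step 2: Decrypt each position:
  O(14) - H(7) = 7 = H
  M(12) - I(8) = 4 = E
  L(11) - A(0) = 11 = L
  H(7) - W(22) = 11 = L
  B(1) - N(13) = 14 = O
  W(22) - H(7) = 15 = P
  Z(25) - I(8) = 17 = R
  O(14) - A(0) = 14 = O
  K(10) - W(22) = 14 = O
  S(18) - N(13) = 5 = F
Plaintext: HELLOPROOF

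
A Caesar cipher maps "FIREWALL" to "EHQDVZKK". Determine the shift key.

Step 1: Compare first letters: F (position 5) -> E (position 4).
Step 2: Shift = (4 - 5) mod 26 = 25.
The shift value is 25.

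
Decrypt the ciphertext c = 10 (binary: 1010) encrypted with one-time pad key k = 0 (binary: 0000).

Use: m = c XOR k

Step 1: XOR ciphertext with key:
  Ciphertext: 1010
  Key:        0000
  XOR:        1010
Step 2: Plaintext = 1010 = 10 in decimal.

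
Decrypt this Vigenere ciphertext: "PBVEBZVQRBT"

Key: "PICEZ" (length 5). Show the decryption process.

Step 1: Key 'PICEZ' has length 5. Extended key: PICEZPICEZP
Step 2: Decrypt each position:
  P(15) - P(15) = 0 = A
  B(1) - I(8) = 19 = T
  V(21) - C(2) = 19 = T
  E(4) - E(4) = 0 = A
  B(1) - Z(25) = 2 = C
  Z(25) - P(15) = 10 = K
  V(21) - I(8) = 13 = N
  Q(16) - C(2) = 14 = O
  R(17) - E(4) = 13 = N
  B(1) - Z(25) = 2 = C
  T(19) - P(15) = 4 = E
Plaintext: ATTACKNONCE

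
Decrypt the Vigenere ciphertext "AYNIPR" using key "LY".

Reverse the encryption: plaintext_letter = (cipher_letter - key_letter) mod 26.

Step 1: Extend key: LYLYLY
Step 2: Decrypt each letter (c - k) mod 26:
  A(0) - L(11) = (0-11) mod 26 = 15 = P
  Y(24) - Y(24) = (24-24) mod 26 = 0 = A
  N(13) - L(11) = (13-11) mod 26 = 2 = C
  I(8) - Y(24) = (8-24) mod 26 = 10 = K
  P(15) - L(11) = (15-11) mod 26 = 4 = E
  R(17) - Y(24) = (17-24) mod 26 = 19 = T
Plaintext: PACKET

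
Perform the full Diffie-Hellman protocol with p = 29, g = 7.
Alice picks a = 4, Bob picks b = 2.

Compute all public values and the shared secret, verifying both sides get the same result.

Step 1: A = g^a mod p = 7^4 mod 29 = 23.
Step 2: B = g^b mod p = 7^2 mod 29 = 20.
Step 3: Alice computes s = B^a mod p = 20^4 mod 29 = 7.
Step 4: Bob computes s = A^b mod p = 23^2 mod 29 = 7.
Both sides agree: shared secret = 7.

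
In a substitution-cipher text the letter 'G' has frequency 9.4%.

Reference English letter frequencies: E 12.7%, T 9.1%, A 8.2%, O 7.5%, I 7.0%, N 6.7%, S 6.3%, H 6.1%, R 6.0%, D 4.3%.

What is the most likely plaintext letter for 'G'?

Step 1: The observed frequency is 9.4%.
Step 2: Compare with English frequencies:
  E: 12.7% (difference: 3.3%)
  T: 9.1% (difference: 0.3%) <-- closest
  A: 8.2% (difference: 1.2%)
  O: 7.5% (difference: 1.9%)
  I: 7.0% (difference: 2.4%)
  N: 6.7% (difference: 2.7%)
  S: 6.3% (difference: 3.1%)
  H: 6.1% (difference: 3.3%)
  R: 6.0% (difference: 3.4%)
  D: 4.3% (difference: 5.1%)
Step 3: 'G' most likely represents 'T' (frequency 9.1%).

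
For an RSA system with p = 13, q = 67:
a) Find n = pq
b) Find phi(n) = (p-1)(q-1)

Step 1: n = p * q = 13 * 67 = 871.
Step 2: phi(n) = (p-1)(q-1) = 12 * 66 = 792.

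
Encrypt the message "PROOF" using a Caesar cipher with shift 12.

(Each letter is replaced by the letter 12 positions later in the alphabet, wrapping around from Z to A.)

Step 1: For each letter, shift forward by 12 positions (mod 26).
  P (position 15) -> position (15+12) mod 26 = 1 -> B
  R (position 17) -> position (17+12) mod 26 = 3 -> D
  O (position 14) -> position (14+12) mod 26 = 0 -> A
  O (position 14) -> position (14+12) mod 26 = 0 -> A
  F (position 5) -> position (5+12) mod 26 = 17 -> R
Result: BDAAR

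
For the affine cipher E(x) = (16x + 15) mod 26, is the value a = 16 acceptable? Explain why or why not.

Step 1: Compute gcd(16, 26).
Step 2: gcd(16, 26) = 2.
Since gcd = 2 != 1, 16 shares a common factor with 26, so it cannot be used.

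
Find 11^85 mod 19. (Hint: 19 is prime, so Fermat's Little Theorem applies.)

Step 1: Since 19 is prime, by Fermat's Little Theorem: 11^18 = 1 (mod 19).
Step 2: Reduce exponent: 85 mod 18 = 13.
Step 3: So 11^85 = 11^13 (mod 19).
Step 4: 11^13 mod 19 = 11.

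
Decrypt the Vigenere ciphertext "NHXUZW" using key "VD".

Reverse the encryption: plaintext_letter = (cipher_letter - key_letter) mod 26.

Step 1: Extend key: VDVDVD
Step 2: Decrypt each letter (c - k) mod 26:
  N(13) - V(21) = (13-21) mod 26 = 18 = S
  H(7) - D(3) = (7-3) mod 26 = 4 = E
  X(23) - V(21) = (23-21) mod 26 = 2 = C
  U(20) - D(3) = (20-3) mod 26 = 17 = R
  Z(25) - V(21) = (25-21) mod 26 = 4 = E
  W(22) - D(3) = (22-3) mod 26 = 19 = T
Plaintext: SECRET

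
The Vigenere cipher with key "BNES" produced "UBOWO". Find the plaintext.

Step 1: Extend key: BNESB
Step 2: Decrypt each letter (c - k) mod 26:
  U(20) - B(1) = (20-1) mod 26 = 19 = T
  B(1) - N(13) = (1-13) mod 26 = 14 = O
  O(14) - E(4) = (14-4) mod 26 = 10 = K
  W(22) - S(18) = (22-18) mod 26 = 4 = E
  O(14) - B(1) = (14-1) mod 26 = 13 = N
Plaintext: TOKEN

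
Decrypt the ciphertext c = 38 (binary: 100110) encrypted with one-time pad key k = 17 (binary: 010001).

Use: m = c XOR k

Step 1: XOR ciphertext with key:
  Ciphertext: 100110
  Key:        010001
  XOR:        110111
Step 2: Plaintext = 110111 = 55 in decimal.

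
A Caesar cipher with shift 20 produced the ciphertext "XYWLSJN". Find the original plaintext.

Step 1: Reverse the shift by subtracting 20 from each letter position.
  X (position 23) -> position (23-20) mod 26 = 3 -> D
  Y (position 24) -> position (24-20) mod 26 = 4 -> E
  W (position 22) -> position (22-20) mod 26 = 2 -> C
  L (position 11) -> position (11-20) mod 26 = 17 -> R
  S (position 18) -> position (18-20) mod 26 = 24 -> Y
  J (position 9) -> position (9-20) mod 26 = 15 -> P
  N (position 13) -> position (13-20) mod 26 = 19 -> T
Decrypted message: DECRYPT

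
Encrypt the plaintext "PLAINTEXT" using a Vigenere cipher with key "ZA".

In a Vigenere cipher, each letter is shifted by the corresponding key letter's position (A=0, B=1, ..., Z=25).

Step 1: Repeat key to match plaintext length:
  Plaintext: PLAINTEXT
  Key:       ZAZAZAZAZ
Step 2: Encrypt each letter:
  P(15) + Z(25) = (15+25) mod 26 = 14 = O
  L(11) + A(0) = (11+0) mod 26 = 11 = L
  A(0) + Z(25) = (0+25) mod 26 = 25 = Z
  I(8) + A(0) = (8+0) mod 26 = 8 = I
  N(13) + Z(25) = (13+25) mod 26 = 12 = M
  T(19) + A(0) = (19+0) mod 26 = 19 = T
  E(4) + Z(25) = (4+25) mod 26 = 3 = D
  X(23) + A(0) = (23+0) mod 26 = 23 = X
  T(19) + Z(25) = (19+25) mod 26 = 18 = S
Ciphertext: OLZIMTDXS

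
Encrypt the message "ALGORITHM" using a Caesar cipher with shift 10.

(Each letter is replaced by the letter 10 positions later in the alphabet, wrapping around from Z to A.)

Step 1: For each letter, shift forward by 10 positions (mod 26).
  A (position 0) -> position (0+10) mod 26 = 10 -> K
  L (position 11) -> position (11+10) mod 26 = 21 -> V
  G (position 6) -> position (6+10) mod 26 = 16 -> Q
  O (position 14) -> position (14+10) mod 26 = 24 -> Y
  R (position 17) -> position (17+10) mod 26 = 1 -> B
  I (position 8) -> position (8+10) mod 26 = 18 -> S
  T (position 19) -> position (19+10) mod 26 = 3 -> D
  H (position 7) -> position (7+10) mod 26 = 17 -> R
  M (position 12) -> position (12+10) mod 26 = 22 -> W
Result: KVQYBSDRW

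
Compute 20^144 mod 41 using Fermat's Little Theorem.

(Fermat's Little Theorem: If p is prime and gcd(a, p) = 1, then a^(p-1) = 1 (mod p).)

Step 1: Since 41 is prime, by Fermat's Little Theorem: 20^40 = 1 (mod 41).
Step 2: Reduce exponent: 144 mod 40 = 24.
Step 3: So 20^144 = 20^24 (mod 41).
Step 4: 20^24 mod 41 = 18.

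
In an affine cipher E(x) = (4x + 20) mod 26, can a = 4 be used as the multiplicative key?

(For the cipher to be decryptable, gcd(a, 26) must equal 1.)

Step 1: Compute gcd(4, 26).
Step 2: gcd(4, 26) = 2.
Since gcd = 2 != 1, 4 shares a common factor with 26, so it cannot be used.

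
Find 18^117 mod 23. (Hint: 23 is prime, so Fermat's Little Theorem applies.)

Step 1: Since 23 is prime, by Fermat's Little Theorem: 18^22 = 1 (mod 23).
Step 2: Reduce exponent: 117 mod 22 = 7.
Step 3: So 18^117 = 18^7 (mod 23).
Step 4: 18^7 mod 23 = 6.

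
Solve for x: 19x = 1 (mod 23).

Step 1: We need x such that 19 * x = 1 (mod 23).
Step 2: Using the extended Euclidean algorithm or trial:
  19 * 17 = 323 = 14 * 23 + 1.
Step 3: Since 323 mod 23 = 1, the inverse is x = 17.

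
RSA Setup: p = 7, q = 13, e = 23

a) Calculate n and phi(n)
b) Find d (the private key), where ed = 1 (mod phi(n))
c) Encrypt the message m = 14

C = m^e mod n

Step 1: n = 7 * 13 = 91.
Step 2: phi(n) = (7-1)(13-1) = 6 * 12 = 72.
Step 3: Find d = 23^(-1) mod 72 = 47.
  Verify: 23 * 47 = 1081 = 1 (mod 72).
Step 4: C = 14^23 mod 91 = 14.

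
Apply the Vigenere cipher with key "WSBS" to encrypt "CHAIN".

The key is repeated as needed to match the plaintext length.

Step 1: Repeat key to match plaintext length:
  Plaintext: CHAIN
  Key:       WSBSW
Step 2: Encrypt each letter:
  C(2) + W(22) = (2+22) mod 26 = 24 = Y
  H(7) + S(18) = (7+18) mod 26 = 25 = Z
  A(0) + B(1) = (0+1) mod 26 = 1 = B
  I(8) + S(18) = (8+18) mod 26 = 0 = A
  N(13) + W(22) = (13+22) mod 26 = 9 = J
Ciphertext: YZBAJ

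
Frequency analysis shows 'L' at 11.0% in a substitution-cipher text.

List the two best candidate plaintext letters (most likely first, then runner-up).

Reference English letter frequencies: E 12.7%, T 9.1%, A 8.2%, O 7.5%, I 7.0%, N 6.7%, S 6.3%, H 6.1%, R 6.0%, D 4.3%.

Step 1: Observed frequency of 'L' is 11.0%.
Step 2: Compute distances to each reference frequency and sort:
  E (12.7%): difference = 1.7% <-- BEST
  T (9.1%): difference = 1.9% <-- RUNNER-UP
  A (8.2%): difference = 2.8%
  O (7.5%): difference = 3.5%
  I (7.0%): difference = 4.0%
Step 3: Most likely is 'E' (12.7%, diff 1.7%); second most likely is 'T' (9.1%, diff 1.9%).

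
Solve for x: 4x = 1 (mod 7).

Step 1: We need x such that 4 * x = 1 (mod 7).
Step 2: Using the extended Euclidean algorithm or trial:
  4 * 2 = 8 = 1 * 7 + 1.
Step 3: Since 8 mod 7 = 1, the inverse is x = 2.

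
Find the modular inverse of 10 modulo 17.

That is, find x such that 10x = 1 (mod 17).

Step 1: We need x such that 10 * x = 1 (mod 17).
Step 2: Using the extended Euclidean algorithm or trial:
  10 * 12 = 120 = 7 * 17 + 1.
Step 3: Since 120 mod 17 = 1, the inverse is x = 12.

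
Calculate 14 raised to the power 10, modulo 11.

Step 1: Compute 14^10 mod 11 step by step, reducing modulo 11 at each step.
  14^1 mod 11 = 3
  14^2 mod 11 = (3 * 14) mod 11 = 9
  14^3 mod 11 = (9 * 14) mod 11 = 5
  14^4 mod 11 = (5 * 14) mod 11 = 4
  14^5 mod 11 = (4 * 14) mod 11 = 1
  14^6 mod 11 = (1 * 14) mod 11 = 3
  14^7 mod 11 = (3 * 14) mod 11 = 9
  14^8 mod 11 = (9 * 14) mod 11 = 5
  14^9 mod 11 = (5 * 14) mod 11 = 4
  14^10 mod 11 = (4 * 14) mod 11 = 1
Step 2: Result = 1.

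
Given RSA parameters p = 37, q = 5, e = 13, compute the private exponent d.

Step 1: n = 37 * 5 = 185.
Step 2: phi(n) = 36 * 4 = 144.
Step 3: Find d such that 13 * d = 1 (mod 144).
Step 4: d = 13^(-1) mod 144 = 133.
Verification: 13 * 133 = 1729 = 12 * 144 + 1.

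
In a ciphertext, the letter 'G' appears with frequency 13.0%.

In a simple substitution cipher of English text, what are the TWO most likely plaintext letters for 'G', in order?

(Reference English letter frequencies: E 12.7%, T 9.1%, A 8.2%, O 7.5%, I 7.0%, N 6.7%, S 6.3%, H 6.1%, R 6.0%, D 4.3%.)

Step 1: Observed frequency of 'G' is 13.0%.
Step 2: Compute distances to each reference frequency and sort:
  E (12.7%): difference = 0.3% <-- BEST
  T (9.1%): difference = 3.9% <-- RUNNER-UP
  A (8.2%): difference = 4.8%
  O (7.5%): difference = 5.5%
  I (7.0%): difference = 6.0%
Step 3: Most likely is 'E' (12.7%, diff 0.3%); second most likely is 'T' (9.1%, diff 3.9%).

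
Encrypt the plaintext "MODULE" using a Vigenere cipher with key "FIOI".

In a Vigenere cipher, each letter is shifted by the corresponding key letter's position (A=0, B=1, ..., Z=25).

Step 1: Repeat key to match plaintext length:
  Plaintext: MODULE
  Key:       FIOIFI
Step 2: Encrypt each letter:
  M(12) + F(5) = (12+5) mod 26 = 17 = R
  O(14) + I(8) = (14+8) mod 26 = 22 = W
  D(3) + O(14) = (3+14) mod 26 = 17 = R
  U(20) + I(8) = (20+8) mod 26 = 2 = C
  L(11) + F(5) = (11+5) mod 26 = 16 = Q
  E(4) + I(8) = (4+8) mod 26 = 12 = M
Ciphertext: RWRCQM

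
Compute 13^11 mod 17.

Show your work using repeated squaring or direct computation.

Step 1: Compute 13^11 mod 17 step by step, reducing modulo 17 at each step.
  13^1 mod 17 = 13
  13^2 mod 17 = (13 * 13) mod 17 = 16
  13^3 mod 17 = (16 * 13) mod 17 = 4
  13^4 mod 17 = (4 * 13) mod 17 = 1
  13^5 mod 17 = (1 * 13) mod 17 = 13
  13^6 mod 17 = (13 * 13) mod 17 = 16
  13^7 mod 17 = (16 * 13) mod 17 = 4
  13^8 mod 17 = (4 * 13) mod 17 = 1
  13^9 mod 17 = (1 * 13) mod 17 = 13
  13^10 mod 17 = (13 * 13) mod 17 = 16
  13^11 mod 17 = (16 * 13) mod 17 = 4
Step 2: Result = 4.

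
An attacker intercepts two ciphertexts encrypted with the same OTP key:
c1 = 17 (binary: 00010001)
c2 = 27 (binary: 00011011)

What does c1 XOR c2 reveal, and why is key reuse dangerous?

Step 1: c1 XOR c2 = (m1 XOR k) XOR (m2 XOR k).
Step 2: By XOR associativity/commutativity: = m1 XOR m2 XOR k XOR k = m1 XOR m2.
Step 3: 00010001 XOR 00011011 = 00001010 = 10.
Step 4: The key cancels out! An attacker learns m1 XOR m2 = 10, revealing the relationship between plaintexts.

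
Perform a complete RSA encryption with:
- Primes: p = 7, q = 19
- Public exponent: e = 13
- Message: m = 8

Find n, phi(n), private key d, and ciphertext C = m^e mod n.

Step 1: n = 7 * 19 = 133.
Step 2: phi(n) = (7-1)(19-1) = 6 * 18 = 108.
Step 3: Find d = 13^(-1) mod 108 = 25.
  Verify: 13 * 25 = 325 = 1 (mod 108).
Step 4: C = 8^13 mod 133 = 8.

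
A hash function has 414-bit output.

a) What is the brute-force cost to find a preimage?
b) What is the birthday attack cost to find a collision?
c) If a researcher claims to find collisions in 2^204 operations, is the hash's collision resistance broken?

Step 1: Preimage resistance requires brute-force of 2^414 operations.
Step 2: Collision resistance (birthday bound) = 2^(414/2) = 2^207.
Step 3: The claimed attack costs 2^204 operations.
Step 4: Since 2^204 < 2^207, the claimed attack beats the generic birthday bound, so collision resistance is broken.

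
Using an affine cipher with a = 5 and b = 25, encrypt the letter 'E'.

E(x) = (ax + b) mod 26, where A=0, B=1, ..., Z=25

Step 1: Convert 'E' to number: x = 4.
Step 2: E(4) = (5 * 4 + 25) mod 26 = 45 mod 26 = 19.
Step 3: Convert 19 back to letter: T.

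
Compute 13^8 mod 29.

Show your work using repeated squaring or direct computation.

Step 1: Compute 13^8 mod 29 step by step, reducing modulo 29 at each step.
  13^1 mod 29 = 13
  13^2 mod 29 = (13 * 13) mod 29 = 24
  13^3 mod 29 = (24 * 13) mod 29 = 22
  13^4 mod 29 = (22 * 13) mod 29 = 25
  13^5 mod 29 = (25 * 13) mod 29 = 6
  13^6 mod 29 = (6 * 13) mod 29 = 20
  13^7 mod 29 = (20 * 13) mod 29 = 28
  13^8 mod 29 = (28 * 13) mod 29 = 16
Step 2: Result = 16.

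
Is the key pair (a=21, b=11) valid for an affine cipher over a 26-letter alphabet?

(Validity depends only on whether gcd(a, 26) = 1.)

Step 1: Compute gcd(21, 26).
Step 2: gcd(21, 26) = 1.
Since gcd = 1, 21 is coprime with 26, so it is a valid key.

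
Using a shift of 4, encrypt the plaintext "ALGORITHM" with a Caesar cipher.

Step 1: For each letter, shift forward by 4 positions (mod 26).
  A (position 0) -> position (0+4) mod 26 = 4 -> E
  L (position 11) -> position (11+4) mod 26 = 15 -> P
  G (position 6) -> position (6+4) mod 26 = 10 -> K
  O (position 14) -> position (14+4) mod 26 = 18 -> S
  R (position 17) -> position (17+4) mod 26 = 21 -> V
  I (position 8) -> position (8+4) mod 26 = 12 -> M
  T (position 19) -> position (19+4) mod 26 = 23 -> X
  H (position 7) -> position (7+4) mod 26 = 11 -> L
  M (position 12) -> position (12+4) mod 26 = 16 -> Q
Result: EPKSVMXLQ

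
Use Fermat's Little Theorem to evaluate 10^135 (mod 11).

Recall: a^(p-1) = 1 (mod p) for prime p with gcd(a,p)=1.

Step 1: Since 11 is prime, by Fermat's Little Theorem: 10^10 = 1 (mod 11).
Step 2: Reduce exponent: 135 mod 10 = 5.
Step 3: So 10^135 = 10^5 (mod 11).
Step 4: 10^5 mod 11 = 10.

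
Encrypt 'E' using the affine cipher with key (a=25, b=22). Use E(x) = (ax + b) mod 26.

Step 1: Convert 'E' to number: x = 4.
Step 2: E(4) = (25 * 4 + 22) mod 26 = 122 mod 26 = 18.
Step 3: Convert 18 back to letter: S.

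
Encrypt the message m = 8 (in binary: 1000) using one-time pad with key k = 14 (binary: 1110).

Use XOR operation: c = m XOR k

Step 1: Write out the XOR operation bit by bit:
  Message: 1000
  Key:     1110
  XOR:     0110
Step 2: Convert to decimal: 0110 = 6.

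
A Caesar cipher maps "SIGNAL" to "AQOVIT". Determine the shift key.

Step 1: Compare first letters: S (position 18) -> A (position 0).
Step 2: Shift = (0 - 18) mod 26 = 8.
The shift value is 8.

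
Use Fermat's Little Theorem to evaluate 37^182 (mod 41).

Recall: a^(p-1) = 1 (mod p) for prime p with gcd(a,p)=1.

Step 1: Since 41 is prime, by Fermat's Little Theorem: 37^40 = 1 (mod 41).
Step 2: Reduce exponent: 182 mod 40 = 22.
Step 3: So 37^182 = 37^22 (mod 41).
Step 4: 37^22 mod 41 = 16.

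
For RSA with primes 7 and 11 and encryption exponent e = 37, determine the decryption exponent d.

Step 1: n = 7 * 11 = 77.
Step 2: phi(n) = 6 * 10 = 60.
Step 3: Find d such that 37 * d = 1 (mod 60).
Step 4: d = 37^(-1) mod 60 = 13.
Verification: 37 * 13 = 481 = 8 * 60 + 1.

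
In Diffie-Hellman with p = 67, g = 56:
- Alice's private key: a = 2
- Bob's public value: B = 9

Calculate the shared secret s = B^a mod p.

Step 1: s = B^a mod p = 9^2 mod 67.
  9^1 mod 67 = 9
  9^2 mod 67 = (9 * 9) mod 67 = 14
Result: shared secret = 14.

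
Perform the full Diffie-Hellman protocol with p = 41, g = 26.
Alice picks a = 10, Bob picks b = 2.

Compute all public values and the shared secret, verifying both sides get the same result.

Step 1: A = g^a mod p = 26^10 mod 41 = 32.
Step 2: B = g^b mod p = 26^2 mod 41 = 20.
Step 3: Alice computes s = B^a mod p = 20^10 mod 41 = 40.
Step 4: Bob computes s = A^b mod p = 32^2 mod 41 = 40.
Both sides agree: shared secret = 40.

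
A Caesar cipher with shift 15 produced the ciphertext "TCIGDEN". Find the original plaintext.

Step 1: Reverse the shift by subtracting 15 from each letter position.
  T (position 19) -> position (19-15) mod 26 = 4 -> E
  C (position 2) -> position (2-15) mod 26 = 13 -> N
  I (position 8) -> position (8-15) mod 26 = 19 -> T
  G (position 6) -> position (6-15) mod 26 = 17 -> R
  D (position 3) -> position (3-15) mod 26 = 14 -> O
  E (position 4) -> position (4-15) mod 26 = 15 -> P
  N (position 13) -> position (13-15) mod 26 = 24 -> Y
Decrypted message: ENTROPY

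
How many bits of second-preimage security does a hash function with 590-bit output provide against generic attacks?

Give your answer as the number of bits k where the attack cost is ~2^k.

Step 1: The hash has a 590-bit output.
Step 2: Second-preimage resistance means: given a specific input x, it should be infeasible to find a different y with h(y) = h(x).
With a 590-bit output, a generic search for a second preimage costs about 2^590 evaluations (each trial matches the fixed target with probability 2^-590).
Step 3: Security level = 590 bits.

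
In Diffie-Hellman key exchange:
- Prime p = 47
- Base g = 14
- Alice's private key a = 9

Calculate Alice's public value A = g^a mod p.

Step 1: A = g^a mod p = 14^9 mod 47.
  14^1 mod 47 = 14
  14^2 mod 47 = (14 * 14) mod 47 = 8
  14^3 mod 47 = (8 * 14) mod 47 = 18
  14^4 mod 47 = (18 * 14) mod 47 = 17
  14^5 mod 47 = (17 * 14) mod 47 = 3
  14^6 mod 47 = (3 * 14) mod 47 = 42
  14^7 mod 47 = (42 * 14) mod 47 = 24
  14^8 mod 47 = (24 * 14) mod 47 = 7
  14^9 mod 47 = (7 * 14) mod 47 = 4
Result: A = 4.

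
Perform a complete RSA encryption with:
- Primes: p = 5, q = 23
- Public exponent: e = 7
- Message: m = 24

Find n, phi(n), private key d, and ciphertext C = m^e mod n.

Step 1: n = 5 * 23 = 115.
Step 2: phi(n) = (5-1)(23-1) = 4 * 22 = 88.
Step 3: Find d = 7^(-1) mod 88 = 63.
  Verify: 7 * 63 = 441 = 1 (mod 88).
Step 4: C = 24^7 mod 115 = 24.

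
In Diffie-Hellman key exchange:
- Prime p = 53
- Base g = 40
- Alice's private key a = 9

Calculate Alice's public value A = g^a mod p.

Step 1: A = g^a mod p = 40^9 mod 53.
  40^1 mod 53 = 40
  40^2 mod 53 = (40 * 40) mod 53 = 10
  40^3 mod 53 = (10 * 40) mod 53 = 29
  40^4 mod 53 = (29 * 40) mod 53 = 47
  40^5 mod 53 = (47 * 40) mod 53 = 25
  40^6 mod 53 = (25 * 40) mod 53 = 46
  40^7 mod 53 = (46 * 40) mod 53 = 38
  40^8 mod 53 = (38 * 40) mod 53 = 36
  40^9 mod 53 = (36 * 40) mod 53 = 9
Result: A = 9.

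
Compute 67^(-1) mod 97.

Step 1: We need x such that 67 * x = 1 (mod 97).
Step 2: Using the extended Euclidean algorithm or trial:
  67 * 42 = 2814 = 29 * 97 + 1.
Step 3: Since 2814 mod 97 = 1, the inverse is x = 42.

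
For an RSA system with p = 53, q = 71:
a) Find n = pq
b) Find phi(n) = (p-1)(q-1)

Step 1: n = p * q = 53 * 71 = 3763.
Step 2: phi(n) = (p-1)(q-1) = 52 * 70 = 3640.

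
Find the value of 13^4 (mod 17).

Step 1: Compute 13^4 mod 17 step by step, reducing modulo 17 at each step.
  13^1 mod 17 = 13
  13^2 mod 17 = (13 * 13) mod 17 = 16
  13^3 mod 17 = (16 * 13) mod 17 = 4
  13^4 mod 17 = (4 * 13) mod 17 = 1
Step 2: Result = 1.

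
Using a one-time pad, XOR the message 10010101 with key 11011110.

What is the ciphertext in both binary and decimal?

Step 1: Write out the XOR operation bit by bit:
  Message: 10010101
  Key:     11011110
  XOR:     01001011
Step 2: Convert to decimal: 01001011 = 75.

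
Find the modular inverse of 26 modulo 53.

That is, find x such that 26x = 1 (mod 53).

Step 1: We need x such that 26 * x = 1 (mod 53).
Step 2: Using the extended Euclidean algorithm or trial:
  26 * 51 = 1326 = 25 * 53 + 1.
Step 3: Since 1326 mod 53 = 1, the inverse is x = 51.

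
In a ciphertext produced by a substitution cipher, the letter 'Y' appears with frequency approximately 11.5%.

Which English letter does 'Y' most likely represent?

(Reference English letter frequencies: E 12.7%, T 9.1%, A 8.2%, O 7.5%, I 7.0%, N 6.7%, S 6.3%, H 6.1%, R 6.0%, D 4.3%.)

Step 1: The observed frequency is 11.5%.
Step 2: Compare with English frequencies:
  E: 12.7% (difference: 1.2%) <-- closest
  T: 9.1% (difference: 2.4%)
  A: 8.2% (difference: 3.3%)
  O: 7.5% (difference: 4.0%)
  I: 7.0% (difference: 4.5%)
  N: 6.7% (difference: 4.8%)
  S: 6.3% (difference: 5.2%)
  H: 6.1% (difference: 5.4%)
  R: 6.0% (difference: 5.5%)
  D: 4.3% (difference: 7.2%)
Step 3: 'Y' most likely represents 'E' (frequency 12.7%).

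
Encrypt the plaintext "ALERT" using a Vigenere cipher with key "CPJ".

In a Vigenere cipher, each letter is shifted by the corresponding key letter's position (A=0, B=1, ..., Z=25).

Step 1: Repeat key to match plaintext length:
  Plaintext: ALERT
  Key:       CPJCP
Step 2: Encrypt each letter:
  A(0) + C(2) = (0+2) mod 26 = 2 = C
  L(11) + P(15) = (11+15) mod 26 = 0 = A
  E(4) + J(9) = (4+9) mod 26 = 13 = N
  R(17) + C(2) = (17+2) mod 26 = 19 = T
  T(19) + P(15) = (19+15) mod 26 = 8 = I
Ciphertext: CANTI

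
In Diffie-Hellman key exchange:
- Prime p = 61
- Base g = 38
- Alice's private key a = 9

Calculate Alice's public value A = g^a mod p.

Step 1: A = g^a mod p = 38^9 mod 61.
  38^1 mod 61 = 38
  38^2 mod 61 = (38 * 38) mod 61 = 41
  38^3 mod 61 = (41 * 38) mod 61 = 33
  38^4 mod 61 = (33 * 38) mod 61 = 34
  38^5 mod 61 = (34 * 38) mod 61 = 11
  38^6 mod 61 = (11 * 38) mod 61 = 52
  38^7 mod 61 = (52 * 38) mod 61 = 24
  38^8 mod 61 = (24 * 38) mod 61 = 58
  38^9 mod 61 = (58 * 38) mod 61 = 8
Result: A = 8.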